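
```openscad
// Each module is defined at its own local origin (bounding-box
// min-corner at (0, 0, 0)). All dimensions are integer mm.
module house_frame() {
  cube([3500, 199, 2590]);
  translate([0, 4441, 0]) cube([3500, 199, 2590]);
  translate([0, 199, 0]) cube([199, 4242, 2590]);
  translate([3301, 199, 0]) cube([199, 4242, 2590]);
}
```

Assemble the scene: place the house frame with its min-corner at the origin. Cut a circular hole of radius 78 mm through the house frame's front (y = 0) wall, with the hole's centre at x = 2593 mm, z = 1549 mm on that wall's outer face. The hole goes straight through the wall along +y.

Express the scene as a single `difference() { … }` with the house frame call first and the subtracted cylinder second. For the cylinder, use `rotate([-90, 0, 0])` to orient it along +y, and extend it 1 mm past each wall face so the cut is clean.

difference() {
  house_frame();
  translate([2593, -1, 1549]) rotate([-90, 0, 0]) cylinder(h = 201, r = 78);
}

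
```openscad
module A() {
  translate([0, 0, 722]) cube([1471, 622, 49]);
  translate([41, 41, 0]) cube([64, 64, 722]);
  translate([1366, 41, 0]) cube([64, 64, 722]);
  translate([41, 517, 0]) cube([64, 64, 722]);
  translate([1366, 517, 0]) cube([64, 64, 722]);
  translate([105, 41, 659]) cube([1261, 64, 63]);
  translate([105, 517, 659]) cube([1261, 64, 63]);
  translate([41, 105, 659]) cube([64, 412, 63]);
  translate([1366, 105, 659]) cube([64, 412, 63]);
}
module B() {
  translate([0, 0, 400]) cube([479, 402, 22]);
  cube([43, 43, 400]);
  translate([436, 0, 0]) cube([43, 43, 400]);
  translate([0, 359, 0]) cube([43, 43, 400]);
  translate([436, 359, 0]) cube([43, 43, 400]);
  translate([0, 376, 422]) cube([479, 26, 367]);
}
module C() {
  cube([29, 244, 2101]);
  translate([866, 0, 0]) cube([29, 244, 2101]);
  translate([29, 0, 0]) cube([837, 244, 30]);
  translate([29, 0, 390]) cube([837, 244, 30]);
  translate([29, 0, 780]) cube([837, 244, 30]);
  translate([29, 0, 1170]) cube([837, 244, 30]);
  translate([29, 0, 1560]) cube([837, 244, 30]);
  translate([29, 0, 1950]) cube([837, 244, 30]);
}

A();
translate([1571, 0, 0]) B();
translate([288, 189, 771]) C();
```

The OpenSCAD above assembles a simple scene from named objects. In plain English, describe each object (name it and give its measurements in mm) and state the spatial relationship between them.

A is a table with a 1471×622 mm rectangular top, 49 mm thick, top surface at z = 771 mm, supported by four 64×64 mm square legs, each inset 41 mm from the nearest pair of top edges, running from the floor. Four apron rails, 64 mm thick and 63 mm tall, run between adjacent legs with their top edges flush with the underside of the top and their outer faces flush with the legs' outer faces.

B is a chair: 479×402 mm seat, 22 mm thick, top at z = 422 mm, on four 43 mm square corner legs flush with the seat edges. A 26 mm thick backrest slab spans the full seat width, extending 367 mm above the seat top, its back face flush with the seat's +y edge.

C is a bookshelf 895 mm wide overall, 244 mm deep and 2101 mm tall. The two sides are 29 mm thick vertical panels. 6 horizontal shelves of 30 mm thickness span between the inner faces of the sides; the lowest shelf sits on the floor and shelves are stacked with a clear vertical gap of 360 mm between each pair.

The chair is on the floor beside the table on its +x side. The bookshelf is on top of the table, centred.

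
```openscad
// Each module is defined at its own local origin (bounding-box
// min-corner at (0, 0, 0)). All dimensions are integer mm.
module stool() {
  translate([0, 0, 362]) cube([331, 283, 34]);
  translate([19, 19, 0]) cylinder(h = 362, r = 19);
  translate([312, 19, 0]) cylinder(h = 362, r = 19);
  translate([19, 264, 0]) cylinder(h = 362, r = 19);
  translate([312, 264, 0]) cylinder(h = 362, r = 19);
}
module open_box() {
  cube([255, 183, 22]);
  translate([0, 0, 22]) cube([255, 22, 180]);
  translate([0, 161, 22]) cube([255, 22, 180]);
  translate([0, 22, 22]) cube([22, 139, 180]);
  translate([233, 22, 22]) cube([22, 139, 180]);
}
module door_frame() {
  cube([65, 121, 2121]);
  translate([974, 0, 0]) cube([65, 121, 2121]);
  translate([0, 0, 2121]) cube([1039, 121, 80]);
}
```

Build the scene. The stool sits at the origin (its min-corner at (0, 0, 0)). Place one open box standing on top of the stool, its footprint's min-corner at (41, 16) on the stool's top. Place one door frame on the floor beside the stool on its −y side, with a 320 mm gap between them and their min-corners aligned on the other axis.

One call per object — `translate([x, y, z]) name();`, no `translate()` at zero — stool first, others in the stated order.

stool();
translate([41, 16, 396]) open_box();
translate([0, -441, 0]) door_frame();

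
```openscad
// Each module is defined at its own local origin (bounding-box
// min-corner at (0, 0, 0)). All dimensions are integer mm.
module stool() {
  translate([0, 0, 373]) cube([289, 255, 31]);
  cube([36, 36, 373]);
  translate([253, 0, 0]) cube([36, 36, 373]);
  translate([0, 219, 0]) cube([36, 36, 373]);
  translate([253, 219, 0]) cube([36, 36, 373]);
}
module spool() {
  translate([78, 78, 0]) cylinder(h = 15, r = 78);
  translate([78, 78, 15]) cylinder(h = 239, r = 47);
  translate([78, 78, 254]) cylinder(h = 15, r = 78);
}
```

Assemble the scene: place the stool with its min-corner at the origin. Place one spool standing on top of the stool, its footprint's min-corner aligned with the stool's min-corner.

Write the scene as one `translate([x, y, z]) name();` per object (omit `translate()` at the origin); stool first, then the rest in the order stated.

stool();
translate([0, 0, 404]) spool();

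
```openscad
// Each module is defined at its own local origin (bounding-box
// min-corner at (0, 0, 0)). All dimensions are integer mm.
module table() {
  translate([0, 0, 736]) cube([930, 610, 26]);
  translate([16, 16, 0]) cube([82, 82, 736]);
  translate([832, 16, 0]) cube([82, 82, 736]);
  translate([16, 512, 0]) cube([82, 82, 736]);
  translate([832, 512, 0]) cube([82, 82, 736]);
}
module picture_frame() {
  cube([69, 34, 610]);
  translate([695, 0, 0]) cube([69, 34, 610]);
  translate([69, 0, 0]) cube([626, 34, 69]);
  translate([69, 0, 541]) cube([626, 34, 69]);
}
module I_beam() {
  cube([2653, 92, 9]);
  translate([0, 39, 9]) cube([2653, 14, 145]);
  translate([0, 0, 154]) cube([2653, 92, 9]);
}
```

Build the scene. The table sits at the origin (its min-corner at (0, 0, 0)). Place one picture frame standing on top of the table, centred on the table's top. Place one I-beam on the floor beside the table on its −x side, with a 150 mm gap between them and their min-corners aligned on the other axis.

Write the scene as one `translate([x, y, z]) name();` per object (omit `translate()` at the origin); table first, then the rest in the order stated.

table();
translate([83, 288, 762]) picture_frame();
translate([-2803, 0, 0]) I_beam();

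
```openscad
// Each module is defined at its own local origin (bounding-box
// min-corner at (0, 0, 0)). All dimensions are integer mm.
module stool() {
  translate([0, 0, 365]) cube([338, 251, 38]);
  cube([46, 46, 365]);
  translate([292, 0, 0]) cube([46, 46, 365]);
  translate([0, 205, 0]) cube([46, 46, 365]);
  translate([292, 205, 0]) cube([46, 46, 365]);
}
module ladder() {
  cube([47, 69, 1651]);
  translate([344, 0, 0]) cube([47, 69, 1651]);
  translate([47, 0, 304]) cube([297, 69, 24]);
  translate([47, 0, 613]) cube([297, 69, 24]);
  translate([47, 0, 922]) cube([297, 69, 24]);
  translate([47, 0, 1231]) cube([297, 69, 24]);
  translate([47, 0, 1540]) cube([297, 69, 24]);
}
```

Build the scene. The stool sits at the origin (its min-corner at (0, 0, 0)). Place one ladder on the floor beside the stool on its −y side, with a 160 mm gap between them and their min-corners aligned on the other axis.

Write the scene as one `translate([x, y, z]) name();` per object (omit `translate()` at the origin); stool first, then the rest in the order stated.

stool();
translate([0, -229, 0]) ladder();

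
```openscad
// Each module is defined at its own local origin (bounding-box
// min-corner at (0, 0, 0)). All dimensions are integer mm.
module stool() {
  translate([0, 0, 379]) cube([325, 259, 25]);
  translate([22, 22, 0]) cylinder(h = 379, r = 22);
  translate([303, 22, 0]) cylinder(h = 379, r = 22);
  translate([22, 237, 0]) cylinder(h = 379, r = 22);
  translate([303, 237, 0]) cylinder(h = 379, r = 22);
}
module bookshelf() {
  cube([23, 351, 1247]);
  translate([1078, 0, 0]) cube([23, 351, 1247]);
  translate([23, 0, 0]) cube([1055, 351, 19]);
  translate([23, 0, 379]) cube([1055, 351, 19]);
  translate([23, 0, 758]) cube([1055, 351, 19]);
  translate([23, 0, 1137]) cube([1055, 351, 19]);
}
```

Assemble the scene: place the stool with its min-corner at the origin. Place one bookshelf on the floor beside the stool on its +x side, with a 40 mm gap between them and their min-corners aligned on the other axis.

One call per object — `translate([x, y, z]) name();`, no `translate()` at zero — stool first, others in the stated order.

stool();
translate([365, 0, 0]) bookshelf();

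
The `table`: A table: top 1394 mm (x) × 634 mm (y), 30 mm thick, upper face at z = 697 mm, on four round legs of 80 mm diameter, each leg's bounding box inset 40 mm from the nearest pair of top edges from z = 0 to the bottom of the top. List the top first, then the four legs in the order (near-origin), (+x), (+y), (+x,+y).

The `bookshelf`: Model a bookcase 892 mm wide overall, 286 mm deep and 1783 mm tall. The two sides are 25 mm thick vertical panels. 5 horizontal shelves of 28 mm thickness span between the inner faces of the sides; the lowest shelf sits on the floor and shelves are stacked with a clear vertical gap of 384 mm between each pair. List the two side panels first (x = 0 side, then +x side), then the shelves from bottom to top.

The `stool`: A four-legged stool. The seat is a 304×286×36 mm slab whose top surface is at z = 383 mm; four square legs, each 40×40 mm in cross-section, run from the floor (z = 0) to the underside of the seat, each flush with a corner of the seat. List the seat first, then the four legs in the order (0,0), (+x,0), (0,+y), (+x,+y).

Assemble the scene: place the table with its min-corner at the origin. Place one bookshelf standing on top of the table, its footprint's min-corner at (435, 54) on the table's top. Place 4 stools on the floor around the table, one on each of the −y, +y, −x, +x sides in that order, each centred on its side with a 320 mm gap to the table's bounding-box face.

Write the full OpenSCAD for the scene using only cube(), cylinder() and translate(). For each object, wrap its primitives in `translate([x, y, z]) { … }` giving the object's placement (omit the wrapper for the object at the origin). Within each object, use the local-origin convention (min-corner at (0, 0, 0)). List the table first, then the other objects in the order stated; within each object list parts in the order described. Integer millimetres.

translate([0, 0, 667]) cube([1394, 634, 30]);
translate([80, 80, 0]) cylinder(h = 667, r = 40);
translate([1314, 80, 0]) cylinder(h = 667, r = 40);
translate([80, 554, 0]) cylinder(h = 667, r = 40);
translate([1314, 554, 0]) cylinder(h = 667, r = 40);
translate([435, 54, 697]) {
  cube([25, 286, 1783]);
  translate([867, 0, 0]) cube([25, 286, 1783]);
  translate([25, 0, 0]) cube([842, 286, 28]);
  translate([25, 0, 412]) cube([842, 286, 28]);
  translate([25, 0, 824]) cube([842, 286, 28]);
  translate([25, 0, 1236]) cube([842, 286, 28]);
  translate([25, 0, 1648]) cube([842, 286, 28]);
}
translate([545, -606, 0]) {
  translate([0, 0, 347]) cube([304, 286, 36]);
  cube([40, 40, 347]);
  translate([264, 0, 0]) cube([40, 40, 347]);
  translate([0, 246, 0]) cube([40, 40, 347]);
  translate([264, 246, 0]) cube([40, 40, 347]);
}
translate([545, 954, 0]) {
  translate([0, 0, 347]) cube([304, 286, 36]);
  cube([40, 40, 347]);
  translate([264, 0, 0]) cube([40, 40, 347]);
  translate([0, 246, 0]) cube([40, 40, 347]);
  translate([264, 246, 0]) cube([40, 40, 347]);
}
translate([-624, 174, 0]) {
  translate([0, 0, 347]) cube([304, 286, 36]);
  cube([40, 40, 347]);
  translate([264, 0, 0]) cube([40, 40, 347]);
  translate([0, 246, 0]) cube([40, 40, 347]);
  translate([264, 246, 0]) cube([40, 40, 347]);
}
translate([1714, 174, 0]) {
  translate([0, 0, 347]) cube([304, 286, 36]);
  cube([40, 40, 347]);
  translate([264, 0, 0]) cube([40, 40, 347]);
  translate([0, 246, 0]) cube([40, 40, 347]);
  translate([264, 246, 0]) cube([40, 40, 347]);
}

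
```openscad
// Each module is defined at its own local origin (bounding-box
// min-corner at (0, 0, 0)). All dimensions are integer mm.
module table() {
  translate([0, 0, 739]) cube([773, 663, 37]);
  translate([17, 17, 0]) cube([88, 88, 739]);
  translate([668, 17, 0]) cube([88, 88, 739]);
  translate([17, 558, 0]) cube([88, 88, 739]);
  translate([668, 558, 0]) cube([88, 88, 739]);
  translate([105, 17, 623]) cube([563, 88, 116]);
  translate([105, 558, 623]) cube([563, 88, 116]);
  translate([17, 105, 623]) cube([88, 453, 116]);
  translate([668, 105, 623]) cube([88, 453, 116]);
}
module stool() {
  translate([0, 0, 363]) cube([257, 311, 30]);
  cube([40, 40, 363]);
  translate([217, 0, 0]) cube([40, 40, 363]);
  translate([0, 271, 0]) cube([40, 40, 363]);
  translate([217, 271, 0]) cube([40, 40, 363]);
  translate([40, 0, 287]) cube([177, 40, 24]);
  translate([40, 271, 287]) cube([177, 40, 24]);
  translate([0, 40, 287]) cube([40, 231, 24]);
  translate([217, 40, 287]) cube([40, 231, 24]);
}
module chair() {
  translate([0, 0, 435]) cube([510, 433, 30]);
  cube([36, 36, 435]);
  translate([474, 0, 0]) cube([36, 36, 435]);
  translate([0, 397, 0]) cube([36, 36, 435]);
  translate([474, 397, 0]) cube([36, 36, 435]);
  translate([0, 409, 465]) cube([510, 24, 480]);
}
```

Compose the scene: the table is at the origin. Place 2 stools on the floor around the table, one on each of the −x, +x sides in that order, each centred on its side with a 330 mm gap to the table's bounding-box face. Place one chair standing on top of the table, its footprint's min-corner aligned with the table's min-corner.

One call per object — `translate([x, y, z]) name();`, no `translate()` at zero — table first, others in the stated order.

table();
translate([-587, 176, 0]) stool();
translate([1103, 176, 0]) stool();
translate([0, 0, 776]) chair();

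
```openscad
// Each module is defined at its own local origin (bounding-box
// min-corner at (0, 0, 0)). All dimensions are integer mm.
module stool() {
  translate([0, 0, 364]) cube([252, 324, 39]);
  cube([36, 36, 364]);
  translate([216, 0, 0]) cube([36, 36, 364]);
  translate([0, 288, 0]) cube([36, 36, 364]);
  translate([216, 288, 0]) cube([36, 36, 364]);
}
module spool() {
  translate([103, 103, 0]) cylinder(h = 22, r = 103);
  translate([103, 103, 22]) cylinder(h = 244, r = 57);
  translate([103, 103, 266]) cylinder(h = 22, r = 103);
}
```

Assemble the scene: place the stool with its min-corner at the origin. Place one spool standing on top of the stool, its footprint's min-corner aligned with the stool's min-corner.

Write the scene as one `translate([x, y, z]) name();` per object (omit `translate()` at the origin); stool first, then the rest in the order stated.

stool();
translate([0, 0, 403]) spool();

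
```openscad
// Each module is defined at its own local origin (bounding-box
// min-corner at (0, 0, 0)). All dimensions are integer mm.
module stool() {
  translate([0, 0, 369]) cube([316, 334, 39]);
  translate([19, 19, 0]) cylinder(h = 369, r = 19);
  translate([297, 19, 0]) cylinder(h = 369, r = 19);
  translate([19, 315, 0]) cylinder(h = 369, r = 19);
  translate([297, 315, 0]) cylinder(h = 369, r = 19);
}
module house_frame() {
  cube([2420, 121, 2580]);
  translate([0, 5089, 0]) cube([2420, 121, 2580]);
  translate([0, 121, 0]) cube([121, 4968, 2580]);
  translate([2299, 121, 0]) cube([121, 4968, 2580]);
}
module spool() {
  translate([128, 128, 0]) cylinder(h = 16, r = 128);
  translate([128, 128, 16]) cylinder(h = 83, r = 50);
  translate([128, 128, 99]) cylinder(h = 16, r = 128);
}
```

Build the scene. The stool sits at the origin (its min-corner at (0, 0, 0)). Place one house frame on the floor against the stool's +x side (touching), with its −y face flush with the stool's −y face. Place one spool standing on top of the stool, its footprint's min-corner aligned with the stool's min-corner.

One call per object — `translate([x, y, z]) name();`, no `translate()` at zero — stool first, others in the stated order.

stool();
translate([316, 0, 0]) house_frame();
translate([0, 0, 408]) spool();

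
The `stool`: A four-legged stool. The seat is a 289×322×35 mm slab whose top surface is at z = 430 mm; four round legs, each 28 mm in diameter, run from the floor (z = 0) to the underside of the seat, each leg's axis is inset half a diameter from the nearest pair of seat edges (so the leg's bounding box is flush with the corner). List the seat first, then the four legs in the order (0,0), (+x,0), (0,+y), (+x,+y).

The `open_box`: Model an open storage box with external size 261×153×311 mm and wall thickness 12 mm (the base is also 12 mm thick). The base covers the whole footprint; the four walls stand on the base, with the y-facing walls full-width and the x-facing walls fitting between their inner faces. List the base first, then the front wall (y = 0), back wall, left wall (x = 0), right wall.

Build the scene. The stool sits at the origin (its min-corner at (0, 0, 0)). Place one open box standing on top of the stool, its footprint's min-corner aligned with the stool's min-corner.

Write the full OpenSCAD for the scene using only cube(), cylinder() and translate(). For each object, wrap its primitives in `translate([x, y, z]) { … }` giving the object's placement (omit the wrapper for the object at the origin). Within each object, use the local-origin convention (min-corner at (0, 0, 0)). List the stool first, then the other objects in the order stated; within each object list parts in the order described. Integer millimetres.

translate([0, 0, 395]) cube([289, 322, 35]);
translate([14, 14, 0]) cylinder(h = 395, r = 14);
translate([275, 14, 0]) cylinder(h = 395, r = 14);
translate([14, 308, 0]) cylinder(h = 395, r = 14);
translate([275, 308, 0]) cylinder(h = 395, r = 14);
translate([0, 0, 430]) {
  cube([261, 153, 12]);
  translate([0, 0, 12]) cube([261, 12, 299]);
  translate([0, 141, 12]) cube([261, 12, 299]);
  translate([0, 12, 12]) cube([12, 129, 299]);
  translate([249, 12, 12]) cube([12, 129, 299]);
}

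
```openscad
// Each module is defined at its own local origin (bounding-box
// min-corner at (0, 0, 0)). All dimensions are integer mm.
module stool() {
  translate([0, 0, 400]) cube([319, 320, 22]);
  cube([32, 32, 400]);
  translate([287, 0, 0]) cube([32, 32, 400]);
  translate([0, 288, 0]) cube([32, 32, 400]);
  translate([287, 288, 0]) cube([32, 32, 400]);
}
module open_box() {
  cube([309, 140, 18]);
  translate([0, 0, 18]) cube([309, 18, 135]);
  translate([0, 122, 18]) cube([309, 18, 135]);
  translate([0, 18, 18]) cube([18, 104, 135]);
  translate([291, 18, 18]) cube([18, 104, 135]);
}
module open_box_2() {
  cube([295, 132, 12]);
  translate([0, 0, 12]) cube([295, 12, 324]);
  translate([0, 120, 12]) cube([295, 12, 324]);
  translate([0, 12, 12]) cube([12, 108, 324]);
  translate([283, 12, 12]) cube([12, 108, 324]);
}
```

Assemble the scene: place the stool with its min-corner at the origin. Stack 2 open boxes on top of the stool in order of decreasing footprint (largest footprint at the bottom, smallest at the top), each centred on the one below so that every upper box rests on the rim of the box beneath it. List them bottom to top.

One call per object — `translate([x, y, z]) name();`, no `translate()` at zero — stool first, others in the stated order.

stool();
translate([5, 90, 422]) open_box();
translate([12, 94, 575]) open_box_2();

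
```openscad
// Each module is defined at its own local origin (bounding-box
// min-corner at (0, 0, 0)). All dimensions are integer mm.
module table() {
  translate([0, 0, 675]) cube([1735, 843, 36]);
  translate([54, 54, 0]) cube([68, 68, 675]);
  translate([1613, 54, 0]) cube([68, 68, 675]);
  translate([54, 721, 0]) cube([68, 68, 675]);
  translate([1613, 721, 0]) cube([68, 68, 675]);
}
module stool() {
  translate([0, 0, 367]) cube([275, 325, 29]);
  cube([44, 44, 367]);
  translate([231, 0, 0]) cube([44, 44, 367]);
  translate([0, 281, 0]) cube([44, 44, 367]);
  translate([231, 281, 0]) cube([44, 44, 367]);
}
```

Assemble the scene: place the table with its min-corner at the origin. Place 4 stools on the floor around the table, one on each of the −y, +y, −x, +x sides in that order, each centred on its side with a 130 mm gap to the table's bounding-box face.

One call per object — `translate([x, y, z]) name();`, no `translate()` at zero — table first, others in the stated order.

table();
translate([730, -455, 0]) stool();
translate([730, 973, 0]) stool();
translate([-405, 259, 0]) stool();
translate([1865, 259, 0]) stool();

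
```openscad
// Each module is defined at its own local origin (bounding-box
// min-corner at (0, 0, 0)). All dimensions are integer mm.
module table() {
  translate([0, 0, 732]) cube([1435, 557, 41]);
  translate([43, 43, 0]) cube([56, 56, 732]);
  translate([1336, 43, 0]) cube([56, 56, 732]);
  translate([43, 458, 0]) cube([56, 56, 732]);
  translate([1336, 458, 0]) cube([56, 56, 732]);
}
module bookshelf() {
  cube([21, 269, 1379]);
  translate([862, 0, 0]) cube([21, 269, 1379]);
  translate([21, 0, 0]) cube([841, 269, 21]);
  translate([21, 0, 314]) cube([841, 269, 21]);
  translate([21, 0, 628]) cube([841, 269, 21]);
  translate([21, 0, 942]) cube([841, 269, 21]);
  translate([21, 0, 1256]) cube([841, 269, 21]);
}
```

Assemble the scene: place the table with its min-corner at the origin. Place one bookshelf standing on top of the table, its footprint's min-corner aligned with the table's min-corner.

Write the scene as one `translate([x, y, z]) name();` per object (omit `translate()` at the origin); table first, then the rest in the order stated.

table();
translate([0, 0, 773]) bookshelf();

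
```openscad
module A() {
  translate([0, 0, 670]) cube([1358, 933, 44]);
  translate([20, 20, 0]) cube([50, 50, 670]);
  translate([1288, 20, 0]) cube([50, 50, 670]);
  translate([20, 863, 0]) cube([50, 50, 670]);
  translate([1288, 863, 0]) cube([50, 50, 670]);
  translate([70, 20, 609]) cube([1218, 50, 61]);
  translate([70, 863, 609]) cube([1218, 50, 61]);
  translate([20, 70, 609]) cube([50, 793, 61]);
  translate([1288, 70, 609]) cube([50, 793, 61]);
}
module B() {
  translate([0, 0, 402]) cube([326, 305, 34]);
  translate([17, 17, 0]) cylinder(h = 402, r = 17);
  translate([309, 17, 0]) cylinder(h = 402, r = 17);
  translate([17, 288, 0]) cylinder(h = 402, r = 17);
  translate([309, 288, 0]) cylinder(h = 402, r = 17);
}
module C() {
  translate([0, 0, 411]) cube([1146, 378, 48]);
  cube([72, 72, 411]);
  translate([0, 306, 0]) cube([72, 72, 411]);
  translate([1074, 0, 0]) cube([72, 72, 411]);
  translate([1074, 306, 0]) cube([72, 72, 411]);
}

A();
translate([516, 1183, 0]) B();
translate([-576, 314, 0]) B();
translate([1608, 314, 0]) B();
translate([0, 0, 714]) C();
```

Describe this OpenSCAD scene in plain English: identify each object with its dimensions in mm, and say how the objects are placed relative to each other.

A is a rectangular dining table. The top is 1358×933×44 mm with its upper surface at z = 714 mm. It stands on four 50×50 mm square legs, each inset 20 mm from the nearest pair of top edges, running from the floor to the underside of the top. Four apron rails, 50 mm thick and 61 mm tall, run between adjacent legs with their top edges flush with the underside of the top and their outer faces flush with the legs' outer faces.

B is a simple wooden stool: a rectangular seat 326 mm (x) by 305 mm (y), 34 mm thick, top face at z = 436 mm, on four round legs, each 34 mm in diameter. The legs rest on z = 0, each leg's axis is inset half a diameter from the nearest pair of seat edges (so the leg's bounding box is flush with the corner).

C is a long wooden bench with a 1146 mm (x) × 378 mm (y) seat, 48 mm thick, its top surface 459 mm above the floor. Four 72 mm square legs at the seat corners, flush with the edges, run from z = 0 to the seat underside.

Three stools sit around the table at the +y, −x, +x sides. The bench is on top of the table.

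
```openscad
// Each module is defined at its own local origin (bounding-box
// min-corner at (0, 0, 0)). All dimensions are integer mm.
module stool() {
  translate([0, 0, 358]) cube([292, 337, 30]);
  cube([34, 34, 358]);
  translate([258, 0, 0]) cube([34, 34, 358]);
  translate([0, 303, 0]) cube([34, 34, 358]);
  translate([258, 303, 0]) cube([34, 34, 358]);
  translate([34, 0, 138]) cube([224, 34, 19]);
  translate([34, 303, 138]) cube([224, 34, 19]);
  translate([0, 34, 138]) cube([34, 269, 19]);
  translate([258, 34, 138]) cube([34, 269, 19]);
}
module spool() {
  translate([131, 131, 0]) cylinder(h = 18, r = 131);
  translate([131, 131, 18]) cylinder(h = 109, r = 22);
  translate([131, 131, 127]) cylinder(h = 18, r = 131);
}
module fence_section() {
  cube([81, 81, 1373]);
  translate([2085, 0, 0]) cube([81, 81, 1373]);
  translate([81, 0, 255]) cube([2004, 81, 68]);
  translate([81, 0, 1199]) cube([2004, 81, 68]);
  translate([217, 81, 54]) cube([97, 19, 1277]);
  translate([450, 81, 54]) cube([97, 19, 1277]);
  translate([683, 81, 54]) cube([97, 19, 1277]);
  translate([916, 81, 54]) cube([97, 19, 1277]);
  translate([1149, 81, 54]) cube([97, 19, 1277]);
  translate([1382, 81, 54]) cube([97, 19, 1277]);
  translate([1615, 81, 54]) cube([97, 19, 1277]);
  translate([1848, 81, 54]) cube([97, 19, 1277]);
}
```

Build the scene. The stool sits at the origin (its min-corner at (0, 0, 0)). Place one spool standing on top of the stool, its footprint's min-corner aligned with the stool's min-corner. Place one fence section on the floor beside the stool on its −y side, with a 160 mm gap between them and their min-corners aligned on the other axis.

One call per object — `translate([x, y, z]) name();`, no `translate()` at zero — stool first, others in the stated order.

stool();
translate([0, 0, 388]) spool();
translate([0, -260, 0]) fence_section();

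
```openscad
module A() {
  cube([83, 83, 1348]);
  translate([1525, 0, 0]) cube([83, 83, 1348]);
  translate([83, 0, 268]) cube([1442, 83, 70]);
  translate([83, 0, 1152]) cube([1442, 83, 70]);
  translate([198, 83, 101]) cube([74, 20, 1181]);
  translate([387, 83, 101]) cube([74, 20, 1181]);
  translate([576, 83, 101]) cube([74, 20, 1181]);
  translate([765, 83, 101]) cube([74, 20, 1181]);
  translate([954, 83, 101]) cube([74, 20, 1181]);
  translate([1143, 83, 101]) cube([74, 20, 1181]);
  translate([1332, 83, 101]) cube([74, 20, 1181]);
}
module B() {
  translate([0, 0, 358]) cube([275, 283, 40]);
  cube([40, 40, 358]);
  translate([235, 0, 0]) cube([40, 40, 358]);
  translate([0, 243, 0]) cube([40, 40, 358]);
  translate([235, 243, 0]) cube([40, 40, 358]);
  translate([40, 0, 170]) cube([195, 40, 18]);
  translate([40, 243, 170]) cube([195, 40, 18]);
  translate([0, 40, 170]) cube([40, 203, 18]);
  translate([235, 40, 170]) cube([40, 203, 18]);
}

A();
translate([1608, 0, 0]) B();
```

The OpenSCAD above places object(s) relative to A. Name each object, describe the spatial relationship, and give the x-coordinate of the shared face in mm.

The fence section's +x face and the stool's −x face are both at x = 1608 mm.

A is a fence section. B is a stool. The stool is against the fence section's +x side, with their −y faces flush. The x-coordinate of the shared face is 1608 mm.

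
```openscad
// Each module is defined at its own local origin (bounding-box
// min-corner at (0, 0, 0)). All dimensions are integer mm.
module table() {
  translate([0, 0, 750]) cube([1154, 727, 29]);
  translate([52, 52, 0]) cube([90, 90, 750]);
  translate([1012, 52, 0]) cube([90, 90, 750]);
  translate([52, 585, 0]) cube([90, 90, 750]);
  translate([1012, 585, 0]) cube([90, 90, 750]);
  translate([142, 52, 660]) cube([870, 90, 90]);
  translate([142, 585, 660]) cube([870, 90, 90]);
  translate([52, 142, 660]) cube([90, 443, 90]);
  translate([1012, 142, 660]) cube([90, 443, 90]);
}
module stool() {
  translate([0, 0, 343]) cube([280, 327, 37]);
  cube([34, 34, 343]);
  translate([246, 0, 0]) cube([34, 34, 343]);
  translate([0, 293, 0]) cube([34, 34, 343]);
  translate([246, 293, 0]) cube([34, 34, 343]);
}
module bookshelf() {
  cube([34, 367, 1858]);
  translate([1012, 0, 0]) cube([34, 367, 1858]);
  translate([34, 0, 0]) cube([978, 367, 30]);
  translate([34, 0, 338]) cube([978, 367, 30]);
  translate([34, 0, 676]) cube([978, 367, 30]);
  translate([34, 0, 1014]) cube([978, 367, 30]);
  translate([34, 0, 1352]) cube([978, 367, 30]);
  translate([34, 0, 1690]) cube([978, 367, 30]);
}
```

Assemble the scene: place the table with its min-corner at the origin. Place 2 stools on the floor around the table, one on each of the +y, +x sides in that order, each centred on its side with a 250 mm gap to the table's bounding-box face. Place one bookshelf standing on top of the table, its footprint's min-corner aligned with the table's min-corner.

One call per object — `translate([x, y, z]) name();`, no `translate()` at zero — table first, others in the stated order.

table();
translate([437, 977, 0]) stool();
translate([1404, 200, 0]) stool();
translate([0, 0, 779]) bookshelf();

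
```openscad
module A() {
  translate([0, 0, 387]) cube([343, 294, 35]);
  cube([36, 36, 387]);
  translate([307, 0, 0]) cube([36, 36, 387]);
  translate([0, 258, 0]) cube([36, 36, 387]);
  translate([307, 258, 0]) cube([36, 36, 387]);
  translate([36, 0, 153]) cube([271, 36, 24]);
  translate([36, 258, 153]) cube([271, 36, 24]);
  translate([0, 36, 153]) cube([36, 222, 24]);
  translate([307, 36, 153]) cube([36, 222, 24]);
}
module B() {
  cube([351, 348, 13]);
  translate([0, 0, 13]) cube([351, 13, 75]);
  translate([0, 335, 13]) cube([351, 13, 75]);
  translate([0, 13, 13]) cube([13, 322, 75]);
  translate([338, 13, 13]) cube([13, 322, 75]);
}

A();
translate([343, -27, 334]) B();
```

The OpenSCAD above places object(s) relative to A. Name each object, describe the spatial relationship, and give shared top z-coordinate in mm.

Both tops at z = 422 mm.

A is a stool. B is an open box. The open box is beside the stool with their tops flush at z = 422. The shared top z-coordinate is 422 mm.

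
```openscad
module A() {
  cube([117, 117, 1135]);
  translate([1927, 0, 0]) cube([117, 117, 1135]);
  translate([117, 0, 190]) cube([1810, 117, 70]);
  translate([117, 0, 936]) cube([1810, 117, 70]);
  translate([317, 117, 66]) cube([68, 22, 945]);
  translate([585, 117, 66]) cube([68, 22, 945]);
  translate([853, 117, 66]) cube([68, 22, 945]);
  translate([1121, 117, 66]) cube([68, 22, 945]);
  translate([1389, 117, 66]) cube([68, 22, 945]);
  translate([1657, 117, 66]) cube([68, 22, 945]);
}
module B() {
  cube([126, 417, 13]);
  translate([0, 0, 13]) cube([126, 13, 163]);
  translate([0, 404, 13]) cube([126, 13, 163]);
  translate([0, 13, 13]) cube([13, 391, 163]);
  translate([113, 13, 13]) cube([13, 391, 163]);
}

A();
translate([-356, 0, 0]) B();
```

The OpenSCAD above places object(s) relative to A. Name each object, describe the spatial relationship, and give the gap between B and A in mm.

The open box's nearest face is 230 mm from the fence section's −x face.

A is a fence section. B is an open box. The open box is on the floor beside the fence section on its −x side. The gap between the open box and the fence section is 230 mm.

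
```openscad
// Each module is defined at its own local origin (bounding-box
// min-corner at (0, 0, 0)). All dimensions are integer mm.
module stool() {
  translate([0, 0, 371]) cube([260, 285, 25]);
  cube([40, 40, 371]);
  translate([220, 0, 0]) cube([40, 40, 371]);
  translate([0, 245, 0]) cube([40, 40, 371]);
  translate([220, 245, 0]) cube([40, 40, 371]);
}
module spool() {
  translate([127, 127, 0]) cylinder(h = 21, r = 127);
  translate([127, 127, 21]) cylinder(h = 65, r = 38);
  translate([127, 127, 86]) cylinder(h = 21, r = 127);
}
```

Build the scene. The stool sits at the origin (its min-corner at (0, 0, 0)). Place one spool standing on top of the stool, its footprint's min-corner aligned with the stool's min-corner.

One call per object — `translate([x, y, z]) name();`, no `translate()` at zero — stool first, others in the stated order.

stool();
translate([0, 0, 396]) spool();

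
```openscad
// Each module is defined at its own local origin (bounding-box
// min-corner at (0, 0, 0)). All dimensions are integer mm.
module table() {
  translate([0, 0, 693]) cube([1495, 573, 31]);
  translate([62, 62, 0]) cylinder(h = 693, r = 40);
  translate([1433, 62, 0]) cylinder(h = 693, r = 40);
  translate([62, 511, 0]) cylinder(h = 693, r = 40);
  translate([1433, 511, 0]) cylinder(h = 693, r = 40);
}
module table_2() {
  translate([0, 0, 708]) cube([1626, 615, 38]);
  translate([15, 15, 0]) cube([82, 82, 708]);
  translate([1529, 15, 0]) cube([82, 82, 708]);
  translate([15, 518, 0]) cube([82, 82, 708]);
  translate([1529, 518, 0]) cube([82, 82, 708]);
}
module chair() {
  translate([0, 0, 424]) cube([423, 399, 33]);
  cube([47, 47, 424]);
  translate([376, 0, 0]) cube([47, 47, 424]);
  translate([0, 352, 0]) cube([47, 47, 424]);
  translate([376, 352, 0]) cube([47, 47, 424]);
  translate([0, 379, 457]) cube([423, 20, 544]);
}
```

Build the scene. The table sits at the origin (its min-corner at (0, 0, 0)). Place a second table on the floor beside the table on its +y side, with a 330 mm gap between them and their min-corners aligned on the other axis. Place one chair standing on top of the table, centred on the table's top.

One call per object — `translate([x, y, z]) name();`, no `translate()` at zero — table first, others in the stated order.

table();
translate([0, 903, 0]) table_2();
translate([536, 87, 724]) chair();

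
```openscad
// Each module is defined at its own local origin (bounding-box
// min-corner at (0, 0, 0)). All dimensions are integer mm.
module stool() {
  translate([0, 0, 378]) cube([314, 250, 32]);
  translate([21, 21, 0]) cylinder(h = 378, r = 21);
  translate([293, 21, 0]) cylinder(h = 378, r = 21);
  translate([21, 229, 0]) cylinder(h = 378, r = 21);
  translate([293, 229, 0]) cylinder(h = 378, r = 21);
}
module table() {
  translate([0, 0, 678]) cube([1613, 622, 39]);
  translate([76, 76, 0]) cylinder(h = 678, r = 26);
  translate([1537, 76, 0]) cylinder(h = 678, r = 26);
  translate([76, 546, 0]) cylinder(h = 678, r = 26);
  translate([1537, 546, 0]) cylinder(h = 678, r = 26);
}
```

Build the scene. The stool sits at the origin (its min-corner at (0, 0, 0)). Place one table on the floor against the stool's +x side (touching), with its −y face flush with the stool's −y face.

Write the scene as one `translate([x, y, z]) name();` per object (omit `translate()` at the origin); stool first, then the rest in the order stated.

stool();
translate([314, 0, 0]) table();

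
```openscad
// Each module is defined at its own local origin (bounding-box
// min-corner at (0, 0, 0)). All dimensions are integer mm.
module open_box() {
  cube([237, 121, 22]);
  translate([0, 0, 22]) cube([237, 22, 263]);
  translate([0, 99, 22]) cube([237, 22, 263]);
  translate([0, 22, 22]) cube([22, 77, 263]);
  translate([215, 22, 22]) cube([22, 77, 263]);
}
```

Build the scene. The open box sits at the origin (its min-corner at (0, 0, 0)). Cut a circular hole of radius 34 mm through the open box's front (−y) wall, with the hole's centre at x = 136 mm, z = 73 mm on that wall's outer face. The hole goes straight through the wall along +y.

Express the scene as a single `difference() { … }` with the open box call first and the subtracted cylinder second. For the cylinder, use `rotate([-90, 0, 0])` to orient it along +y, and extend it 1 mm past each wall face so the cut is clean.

difference() {
  open_box();
  translate([136, -1, 73]) rotate([-90, 0, 0]) cylinder(h = 24, r = 34);
}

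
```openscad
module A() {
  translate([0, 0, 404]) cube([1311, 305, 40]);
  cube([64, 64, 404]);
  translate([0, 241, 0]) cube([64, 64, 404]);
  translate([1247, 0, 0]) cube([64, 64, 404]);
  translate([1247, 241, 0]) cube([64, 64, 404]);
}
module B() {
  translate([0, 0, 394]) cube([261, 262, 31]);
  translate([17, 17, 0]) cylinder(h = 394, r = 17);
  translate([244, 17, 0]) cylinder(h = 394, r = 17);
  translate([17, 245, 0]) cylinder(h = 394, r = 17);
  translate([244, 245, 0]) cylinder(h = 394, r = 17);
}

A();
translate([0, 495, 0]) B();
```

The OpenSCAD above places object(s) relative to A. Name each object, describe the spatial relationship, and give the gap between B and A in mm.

The stool's nearest face is 190 mm from the bench's +y face.

A is a bench. B is a stool. The stool is on the floor beside the bench on its +y side. The gap between the stool and the bench is 190 mm.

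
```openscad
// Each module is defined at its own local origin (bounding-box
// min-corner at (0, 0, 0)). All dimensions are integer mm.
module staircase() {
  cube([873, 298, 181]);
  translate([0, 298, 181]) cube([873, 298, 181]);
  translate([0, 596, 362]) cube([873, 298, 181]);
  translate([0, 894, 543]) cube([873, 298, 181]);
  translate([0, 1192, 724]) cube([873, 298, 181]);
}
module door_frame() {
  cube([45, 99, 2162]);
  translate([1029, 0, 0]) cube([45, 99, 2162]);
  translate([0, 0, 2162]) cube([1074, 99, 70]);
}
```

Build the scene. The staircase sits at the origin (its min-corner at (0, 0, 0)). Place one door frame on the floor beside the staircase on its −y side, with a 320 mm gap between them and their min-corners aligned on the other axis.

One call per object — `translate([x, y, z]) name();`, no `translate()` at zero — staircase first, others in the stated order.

staircase();
translate([0, -419, 0]) door_frame();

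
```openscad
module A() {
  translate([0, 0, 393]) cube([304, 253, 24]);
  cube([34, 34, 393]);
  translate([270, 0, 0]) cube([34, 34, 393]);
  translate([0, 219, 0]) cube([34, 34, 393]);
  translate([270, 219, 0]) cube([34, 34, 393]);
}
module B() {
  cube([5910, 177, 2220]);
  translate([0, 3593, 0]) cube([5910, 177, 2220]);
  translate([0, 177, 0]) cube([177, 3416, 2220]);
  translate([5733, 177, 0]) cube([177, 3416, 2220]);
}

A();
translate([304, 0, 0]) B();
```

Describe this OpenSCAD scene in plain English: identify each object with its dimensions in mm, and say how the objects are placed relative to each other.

A is a four-legged stool. The seat is a 304×253×24 mm slab whose top surface is at z = 417 mm; four square legs, each 34×34 mm in cross-section, run from the floor (z = 0) to the underside of the seat, each flush with a corner of the seat.

B is the wall frame of a small rectangular building: four walls, each 2220 mm tall and 177 mm thick, enclosing a footprint 5910 mm (x) by 3770 mm (y) outside-to-outside, with no floor or roof. The front and back walls (the −y and +y sides) span the full width; the two side walls fit between them.

The house frame is against the stool's +x side, with their −y faces flush.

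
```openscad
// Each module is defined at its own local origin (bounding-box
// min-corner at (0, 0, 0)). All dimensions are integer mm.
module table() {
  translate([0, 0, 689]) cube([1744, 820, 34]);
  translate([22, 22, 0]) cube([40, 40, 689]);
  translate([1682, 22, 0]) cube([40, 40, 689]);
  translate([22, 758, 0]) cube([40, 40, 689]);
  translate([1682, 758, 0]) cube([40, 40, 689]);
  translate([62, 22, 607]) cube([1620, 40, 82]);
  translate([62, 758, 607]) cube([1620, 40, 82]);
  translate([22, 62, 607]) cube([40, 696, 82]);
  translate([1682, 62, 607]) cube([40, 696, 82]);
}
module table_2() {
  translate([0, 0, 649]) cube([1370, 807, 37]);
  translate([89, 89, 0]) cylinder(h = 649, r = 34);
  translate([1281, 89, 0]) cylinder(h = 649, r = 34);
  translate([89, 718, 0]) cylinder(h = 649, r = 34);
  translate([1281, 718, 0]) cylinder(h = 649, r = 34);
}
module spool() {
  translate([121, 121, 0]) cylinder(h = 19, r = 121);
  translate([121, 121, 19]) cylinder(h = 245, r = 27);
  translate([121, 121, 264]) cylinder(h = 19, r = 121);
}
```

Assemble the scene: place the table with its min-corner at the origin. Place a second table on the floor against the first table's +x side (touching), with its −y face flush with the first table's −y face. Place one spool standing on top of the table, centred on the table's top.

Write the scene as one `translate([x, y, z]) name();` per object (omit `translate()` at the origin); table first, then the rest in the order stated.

table();
translate([1744, 0, 0]) table_2();
translate([751, 289, 723]) spool();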